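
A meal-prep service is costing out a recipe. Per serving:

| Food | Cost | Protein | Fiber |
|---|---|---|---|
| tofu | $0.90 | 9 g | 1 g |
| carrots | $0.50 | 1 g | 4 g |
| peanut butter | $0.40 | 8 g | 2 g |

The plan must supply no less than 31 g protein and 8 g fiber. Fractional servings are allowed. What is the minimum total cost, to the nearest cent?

For a min-cost LP with two ≥-constraints, a basic feasible solution has at most two positive variables.
tofu only: max(31/9, 8/1) = 8 servings → $7.20.
carrots only: max(31/1, 8/4) = 31 servings → $15.50.
peanut butter only: max(31/8, 8/2) = 4 servings → $1.60.
tofu + carrots with both tight: 3.314 servings and 1.171 servings → $3.57.
tofu + peanut butter: intersection lies outside the first quadrant.
carrots + peanut butter with both tight: 0.06667 servings and 3.867 servings → $1.58.
So the least-cost plan costs $1.58.

$1.58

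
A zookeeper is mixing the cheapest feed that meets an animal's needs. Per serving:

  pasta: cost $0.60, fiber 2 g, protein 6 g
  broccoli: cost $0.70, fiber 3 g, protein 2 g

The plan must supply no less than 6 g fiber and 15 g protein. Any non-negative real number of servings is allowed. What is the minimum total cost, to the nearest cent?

The cheapest plan sits at a corner of the feasible region — with two constraints it uses at most two foods.
pasta only: max(6/2, 15/6) = 3 servings → $1.80.
broccoli only: max(6/3, 15/2) = 7.5 servings → $5.25.
pasta + broccoli with both tight: 2.357 servings and 0.4286 servings → $1.71.
So the least-cost plan costs $1.71.

$1.71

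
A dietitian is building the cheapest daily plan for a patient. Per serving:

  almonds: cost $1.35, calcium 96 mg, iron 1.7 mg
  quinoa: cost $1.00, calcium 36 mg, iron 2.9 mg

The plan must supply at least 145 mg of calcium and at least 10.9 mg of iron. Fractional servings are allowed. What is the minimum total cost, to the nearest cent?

$3.86

A basic optimal solution has at most two foods positive. Try each food alone and each pair with both targets met exactly.
almonds only: max(145/96, 10.9/1.7) = 6.412 servings → $8.66.
quinoa only: max(145/36, 10.9/2.9) = 4.028 servings → $4.03.
almonds + quinoa with both tight: 0.1294 servings and 3.683 servings → $3.86.
So the least-cost plan costs $3.86.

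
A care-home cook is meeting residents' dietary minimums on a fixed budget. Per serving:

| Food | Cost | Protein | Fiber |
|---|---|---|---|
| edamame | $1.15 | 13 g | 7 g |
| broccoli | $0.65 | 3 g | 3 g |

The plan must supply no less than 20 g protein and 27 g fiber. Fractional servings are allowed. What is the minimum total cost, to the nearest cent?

The cheapest plan sits at a corner of the feasible region — with two constraints it uses at most two foods.
edamame only: max(20/13, 27/7) = 3.857 servings → $4.44.
broccoli only: max(20/3, 27/3) = 9 servings → $5.85.
edamame + broccoli: intersection lies outside the first quadrant.
Cheapest feasible corner: $4.44.

$4.44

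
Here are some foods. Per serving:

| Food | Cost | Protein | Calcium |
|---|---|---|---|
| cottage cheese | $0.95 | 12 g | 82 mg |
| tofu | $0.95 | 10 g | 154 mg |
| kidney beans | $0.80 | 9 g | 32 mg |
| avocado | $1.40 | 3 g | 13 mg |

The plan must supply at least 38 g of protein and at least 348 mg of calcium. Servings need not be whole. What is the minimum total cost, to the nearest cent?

cottage cheese only: max(38/12, 348/82) = 4.244 servings → $4.03.
tofu only: max(38/10, 348/154) = 3.8 servings → $3.61.
kidney beans only: max(38/9, 348/32) = 10.88 servings → $8.70.
avocado only: max(38/3, 348/13) = 26.77 servings → $37.48.
cottage cheese + tofu with both tight: 2.307 servings and 1.031 servings → $3.17.
cottage cheese + kidney beans: the both-tight solution has a negative serving — not a feasible corner.
cottage cheese + avocado: the both-tight solution has a negative serving — not a feasible corner.
tofu + kidney beans with both tight: 1.797 servings and 2.225 servings → $3.49.
tofu + avocado with both tight: 1.657 servings and 7.145 servings → $11.58.
kidney beans + avocado with both targets exact would need a negative amount; discard.
The minimum over all feasible corners is $3.17.

$3.17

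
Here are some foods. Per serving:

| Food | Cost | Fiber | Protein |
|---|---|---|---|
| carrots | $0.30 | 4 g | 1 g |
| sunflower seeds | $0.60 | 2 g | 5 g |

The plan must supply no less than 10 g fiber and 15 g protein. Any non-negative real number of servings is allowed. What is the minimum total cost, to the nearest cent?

$2.00

carrots only: max(10/4, 15/1) = 15 servings → $4.50.
sunflower seeds only: max(10/2, 15/5) = 5 servings → $3.00.
carrots + sunflower seeds with both tight: 1.111 servings and 2.778 servings → $2.00.
Cheapest feasible corner: $2.00.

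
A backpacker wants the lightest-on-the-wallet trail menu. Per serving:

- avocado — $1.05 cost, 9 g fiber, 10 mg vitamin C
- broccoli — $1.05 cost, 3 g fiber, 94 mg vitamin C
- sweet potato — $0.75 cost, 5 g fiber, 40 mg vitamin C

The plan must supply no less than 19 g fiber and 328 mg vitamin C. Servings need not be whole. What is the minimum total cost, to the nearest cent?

$4.36

With two linear requirements the optimum uses one or two foods; enumerate the corners.
avocado only: max(19/9, 328/10) = 32.8 servings → $34.44.
broccoli only: max(19/3, 328/94) = 6.333 servings → $6.65.
sweet potato only: max(19/5, 328/40) = 8.2 servings → $6.15.
avocado + broccoli with both tight: 0.9828 servings and 3.385 servings → $4.59.
avocado + sweet potato: the both-tight solution has a negative serving — not a feasible corner.
broccoli + sweet potato with both tight: 2.514 servings and 2.291 servings → $4.36.
So the least-cost plan costs $4.36.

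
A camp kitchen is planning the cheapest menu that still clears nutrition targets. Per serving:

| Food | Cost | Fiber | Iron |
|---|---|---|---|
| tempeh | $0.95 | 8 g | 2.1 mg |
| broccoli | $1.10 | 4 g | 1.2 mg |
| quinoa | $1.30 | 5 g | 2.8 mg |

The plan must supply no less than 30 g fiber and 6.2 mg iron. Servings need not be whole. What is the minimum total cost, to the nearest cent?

$3.56

With two linear requirements the optimum uses one or two foods; enumerate the corners.
tempeh only: max(30/8, 6.2/2.1) = 3.75 servings → $3.56.
broccoli only: max(30/4, 6.2/1.2) = 7.5 servings → $8.25.
quinoa only: max(30/5, 6.2/2.8) = 6 servings → $7.80.
tempeh + broccoli: the both-tight solution has a negative serving — not a feasible corner.
tempeh + quinoa with both targets exact would need a negative amount; discard.
broccoli + quinoa with both targets exact would need a negative amount; discard.
So the least-cost plan costs $3.56.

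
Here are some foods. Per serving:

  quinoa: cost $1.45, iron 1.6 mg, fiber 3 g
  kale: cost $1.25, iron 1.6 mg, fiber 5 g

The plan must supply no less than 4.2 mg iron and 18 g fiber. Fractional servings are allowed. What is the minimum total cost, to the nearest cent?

$4.50

An LP optimum is at a vertex; with two nutrient constraints at most two foods are used. Check each candidate.
quinoa only: max(4.2/1.6, 18/3) = 6 servings → $8.70.
kale only: max(4.2/1.6, 18/5) = 3.6 servings → $4.50.
quinoa + kale: intersection lies outside the first quadrant.
Cheapest feasible corner: $4.50.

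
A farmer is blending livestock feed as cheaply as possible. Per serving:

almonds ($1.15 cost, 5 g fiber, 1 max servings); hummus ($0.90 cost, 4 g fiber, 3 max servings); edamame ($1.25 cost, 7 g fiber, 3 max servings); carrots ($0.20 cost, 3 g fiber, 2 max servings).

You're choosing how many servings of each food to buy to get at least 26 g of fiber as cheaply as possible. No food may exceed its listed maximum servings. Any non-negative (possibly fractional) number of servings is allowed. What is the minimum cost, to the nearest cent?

Cost per g of fiber: carrots $0.0667, edamame $0.1786, hummus $0.2250, almonds $0.2300.
Take 2 servings of carrots: +6.0 g fiber for $0.40 (total $0.40, still need 20.0 g).
Take 2.857 servings of edamame: +20.0 g fiber for $3.57 (total $3.97, still need 0.0 g).
Filling from the cheapest source first is optimal under one linear minimum: $3.97.

$3.97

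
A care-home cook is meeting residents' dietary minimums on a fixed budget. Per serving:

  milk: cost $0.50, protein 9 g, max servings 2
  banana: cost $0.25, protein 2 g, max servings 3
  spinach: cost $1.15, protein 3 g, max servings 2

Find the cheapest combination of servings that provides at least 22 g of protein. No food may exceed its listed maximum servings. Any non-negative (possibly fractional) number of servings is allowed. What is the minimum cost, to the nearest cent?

$1.50

Cost per g of protein: milk $0.0556, banana $0.1250, spinach $0.3833.
Take 2 servings of milk: +18.0 g protein for $1.00 (total $1.00, still need 4.0 g).
Take 2 servings of banana: +4.0 g protein for $0.50 (total $1.50, still need 0.0 g).
Filling from the cheapest source first is optimal under one linear minimum: $1.50.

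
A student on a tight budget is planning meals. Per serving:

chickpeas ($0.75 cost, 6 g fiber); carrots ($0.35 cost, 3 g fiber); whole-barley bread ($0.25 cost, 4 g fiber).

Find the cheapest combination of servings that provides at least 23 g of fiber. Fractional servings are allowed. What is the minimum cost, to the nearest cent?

Cost per g of fiber: whole-barley bread $0.0625, carrots $0.1167, chickpeas $0.1250.
With no serving limits, use only whole-barley bread: 23 g / 4 g = 5.75 servings × $0.25 = $1.44.

$1.44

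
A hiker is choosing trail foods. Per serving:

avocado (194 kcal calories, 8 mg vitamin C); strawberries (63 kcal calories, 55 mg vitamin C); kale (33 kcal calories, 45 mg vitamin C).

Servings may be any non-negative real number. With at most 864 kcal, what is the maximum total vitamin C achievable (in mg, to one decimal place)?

1178.2 mg

Vitamin C per kcal: kale 1.364, strawberries 0.873, avocado 0.04124.
With no serving limits, spend the whole calories allowance on kale: 864 kcal / 33 kcal × 45 mg = 1178.2 mg.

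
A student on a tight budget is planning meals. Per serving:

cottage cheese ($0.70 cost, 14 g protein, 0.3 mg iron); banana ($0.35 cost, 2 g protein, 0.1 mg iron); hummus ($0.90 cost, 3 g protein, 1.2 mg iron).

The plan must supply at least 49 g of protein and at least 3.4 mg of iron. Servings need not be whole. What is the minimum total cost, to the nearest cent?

With two linear requirements the optimum uses one or two foods; enumerate the corners.
cottage cheese only: max(49/14, 3.4/0.3) = 11.33 servings → $7.93.
banana only: max(49/2, 3.4/0.1) = 34 servings → $11.90.
hummus only: max(49/3, 3.4/1.2) = 16.33 servings → $14.70.
cottage cheese + banana: the both-tight solution has a negative serving — not a feasible corner.
cottage cheese + hummus with both tight: 3.057 servings and 2.069 servings → $4.00.
banana + hummus with both tight: 23.14 servings and 0.9048 servings → $8.91.
Cheapest feasible corner: $4.00.

$4.00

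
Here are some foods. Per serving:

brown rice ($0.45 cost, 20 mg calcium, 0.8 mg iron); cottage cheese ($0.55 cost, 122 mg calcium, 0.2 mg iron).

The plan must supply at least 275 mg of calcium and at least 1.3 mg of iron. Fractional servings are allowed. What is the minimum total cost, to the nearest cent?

Compare the cost at each extreme point of the feasible region.
brown rice only: max(275/20, 1.3/0.8) = 13.75 servings → $6.19.
cottage cheese only: max(275/122, 1.3/0.2) = 6.5 servings → $3.58.
brown rice + cottage cheese with both tight: 1.107 servings and 2.073 servings → $1.64.
So the least-cost plan costs $1.64.

$1.64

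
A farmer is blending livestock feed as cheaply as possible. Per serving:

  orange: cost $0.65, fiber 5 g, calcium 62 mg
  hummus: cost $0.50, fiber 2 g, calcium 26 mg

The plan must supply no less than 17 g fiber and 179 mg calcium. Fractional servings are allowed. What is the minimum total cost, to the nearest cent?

$2.21

orange only: max(17/5, 179/62) = 3.4 servings → $2.21.
hummus only: max(17/2, 179/26) = 8.5 servings → $4.25.
orange + hummus with both targets exact would need a negative amount; discard.
The minimum over all feasible corners is $2.21.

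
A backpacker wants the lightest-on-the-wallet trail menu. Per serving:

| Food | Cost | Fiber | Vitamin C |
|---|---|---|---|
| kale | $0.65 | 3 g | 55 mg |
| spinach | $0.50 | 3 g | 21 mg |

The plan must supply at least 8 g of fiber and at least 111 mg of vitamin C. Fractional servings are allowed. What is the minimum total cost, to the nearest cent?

At the optimum either one food covers both requirements or two foods hit both targets exactly; no other combination can be cheaper.
kale only: max(8/3, 111/55) = 2.667 servings → $1.73.
spinach only: max(8/3, 111/21) = 5.286 servings → $2.64.
kale + spinach with both tight: 1.618 servings and 1.049 servings → $1.58.
So the least-cost plan costs $1.58.

$1.58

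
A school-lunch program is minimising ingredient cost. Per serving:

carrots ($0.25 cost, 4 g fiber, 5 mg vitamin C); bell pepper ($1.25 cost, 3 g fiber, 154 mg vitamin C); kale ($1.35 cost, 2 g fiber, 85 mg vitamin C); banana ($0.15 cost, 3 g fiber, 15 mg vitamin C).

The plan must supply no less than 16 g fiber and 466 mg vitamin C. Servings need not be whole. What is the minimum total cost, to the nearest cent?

$3.85

carrots only: max(16/4, 466/5) = 93.2 servings → $23.30.
bell pepper only: max(16/3, 466/154) = 5.333 servings → $6.67.
kale only: max(16/2, 466/85) = 8 servings → $10.80.
banana only: max(16/3, 466/15) = 31.07 servings → $4.66.
carrots + bell pepper with both tight: 1.774 servings and 2.968 servings → $4.15.
carrots + kale with both tight: 1.297 servings and 5.406 servings → $7.62.
carrots + banana: intersection lies outside the first quadrant.
bell pepper + kale: intersection lies outside the first quadrant.
bell pepper + banana with both tight: 2.777 servings and 2.556 servings → $3.85.
kale + banana with both tight: 5.147 servings and 1.902 servings → $7.23.
Cheapest feasible corner: $3.85.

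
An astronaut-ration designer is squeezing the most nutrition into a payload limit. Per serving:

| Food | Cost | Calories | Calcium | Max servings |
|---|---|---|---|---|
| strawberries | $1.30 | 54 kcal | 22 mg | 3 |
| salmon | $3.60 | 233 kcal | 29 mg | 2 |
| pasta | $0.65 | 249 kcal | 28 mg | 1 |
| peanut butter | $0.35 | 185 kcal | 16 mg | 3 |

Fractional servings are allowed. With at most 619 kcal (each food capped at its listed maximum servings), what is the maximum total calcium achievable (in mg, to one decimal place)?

Calcium per kcal: strawberries 0.4074, salmon 0.1245, pasta 0.1124, peanut butter 0.08649.
Take 3 servings of strawberries: uses 162 kcal, +66.0 mg calcium (running total 66.0 mg).
Take 1.961 servings of salmon: uses 457 kcal, +56.9 mg calcium (running total 122.9 mg).
Filling greedily by calcium-per-kcal is optimal for one linear limit, giving 122.9 mg.

122.9 mg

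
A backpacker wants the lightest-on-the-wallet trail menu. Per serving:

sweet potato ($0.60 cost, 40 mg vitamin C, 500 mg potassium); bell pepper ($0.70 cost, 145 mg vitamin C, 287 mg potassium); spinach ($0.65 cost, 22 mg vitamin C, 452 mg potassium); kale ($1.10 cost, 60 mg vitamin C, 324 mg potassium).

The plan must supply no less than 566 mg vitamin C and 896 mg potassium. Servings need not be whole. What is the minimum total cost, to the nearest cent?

$2.73

Two binding constraints pin down two serving amounts, so the optimal mix uses at most two foods. The candidates are each food alone (scaled to the tighter of vitamin C/potassium) and each pair with both constraints tight.
sweet potato only: max(566/40, 896/500) = 14.15 servings → $8.49.
bell pepper only: max(566/145, 896/287) = 3.903 servings → $2.73.
spinach only: max(566/22, 896/452) = 25.73 servings → $16.72.
kale only: max(566/60, 896/324) = 9.433 servings → $10.38.
sweet potato + bell pepper: the both-tight solution has a negative serving — not a feasible corner.
sweet potato + spinach with both targets exact would need a negative amount; discard.
sweet potato + kale: intersection lies outside the first quadrant.
bell pepper + spinach: intersection lies outside the first quadrant.
bell pepper + kale: the both-tight solution has a negative serving — not a feasible corner.
spinach + kale with both targets exact would need a negative amount; discard.
Cheapest feasible corner: $2.73.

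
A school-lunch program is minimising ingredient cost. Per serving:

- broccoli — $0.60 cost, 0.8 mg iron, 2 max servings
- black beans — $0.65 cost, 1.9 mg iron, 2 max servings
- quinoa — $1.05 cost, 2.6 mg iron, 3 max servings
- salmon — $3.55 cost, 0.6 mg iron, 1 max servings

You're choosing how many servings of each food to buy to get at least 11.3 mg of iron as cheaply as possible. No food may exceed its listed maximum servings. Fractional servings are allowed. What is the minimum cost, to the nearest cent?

Cost per mg of iron: black beans $0.3421, quinoa $0.4038, broccoli $0.7500, salmon $5.9167.
Take 2 servings of black beans: +3.8 mg iron for $1.30 (total $1.30, still need 7.5 mg).
Take 2.885 servings of quinoa: +7.5 mg iron for $3.03 (total $4.33, still need 0.0 mg).
Greedy by cheapest-per-mg is optimal for a single linear constraint, so the minimum cost is $4.33.

$4.33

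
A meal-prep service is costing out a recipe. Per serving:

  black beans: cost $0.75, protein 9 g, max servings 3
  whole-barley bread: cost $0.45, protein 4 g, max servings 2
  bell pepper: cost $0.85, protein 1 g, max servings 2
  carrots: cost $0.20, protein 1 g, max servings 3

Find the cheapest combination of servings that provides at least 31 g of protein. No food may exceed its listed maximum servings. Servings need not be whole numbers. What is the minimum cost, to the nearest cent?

$2.70

Cost per g of protein: black beans $0.0833, whole-barley bread $0.1125, carrots $0.2000, bell pepper $0.8500.
Take 3 servings of black beans: +27.0 g protein for $2.25 (total $2.25, still need 4.0 g).
Take 1 serving of whole-barley bread: +4.0 g protein for $0.45 (total $2.70, still need 0.0 g).
Greedy by cheapest-per-g is optimal for a single linear constraint, so the minimum cost is $2.70.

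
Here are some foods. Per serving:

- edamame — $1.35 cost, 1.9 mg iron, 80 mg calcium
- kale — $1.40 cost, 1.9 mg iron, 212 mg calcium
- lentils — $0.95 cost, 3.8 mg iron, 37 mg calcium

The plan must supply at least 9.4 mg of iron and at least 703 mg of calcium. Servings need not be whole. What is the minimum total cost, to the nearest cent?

edamame only: max(9.4/1.9, 703/80) = 8.787 servings → $11.86.
kale only: max(9.4/1.9, 703/212) = 4.947 servings → $6.93.
lentils only: max(9.4/3.8, 703/37) = 19 servings → $18.05.
edamame + kale with both tight: 2.62 servings and 2.327 servings → $6.80.
edamame + lentils with both targets exact would need a negative amount; discard.
kale + lentils with both tight: 3.16 servings and 0.8936 servings → $5.27.
So the least-cost plan costs $5.27.

$5.27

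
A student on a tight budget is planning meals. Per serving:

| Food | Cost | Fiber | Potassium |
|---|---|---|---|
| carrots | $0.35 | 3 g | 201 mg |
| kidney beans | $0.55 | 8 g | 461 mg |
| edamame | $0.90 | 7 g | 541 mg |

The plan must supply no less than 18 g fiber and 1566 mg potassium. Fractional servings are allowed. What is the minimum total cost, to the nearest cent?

$1.87

With two linear requirements the optimum uses one or two foods; enumerate the corners.
carrots only: max(18/3, 1566/201) = 7.791 servings → $2.73.
kidney beans only: max(18/8, 1566/461) = 3.397 servings → $1.87.
edamame only: max(18/7, 1566/541) = 2.895 servings → $2.61.
carrots + kidney beans with both targets exact would need a negative amount; discard.
carrots + edamame with both targets exact would need a negative amount; discard.
kidney beans + edamame with both targets exact would need a negative amount; discard.
So the least-cost plan costs $1.87.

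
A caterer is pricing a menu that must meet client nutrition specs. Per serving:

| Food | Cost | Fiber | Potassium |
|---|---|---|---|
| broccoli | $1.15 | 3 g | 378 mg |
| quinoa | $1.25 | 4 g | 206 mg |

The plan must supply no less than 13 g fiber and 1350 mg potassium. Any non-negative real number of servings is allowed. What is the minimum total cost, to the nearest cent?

$4.71

A basic optimal solution has at most two foods positive. Try each food alone and each pair with both targets met exactly.
broccoli only: max(13/3, 1350/378) = 4.333 servings → $4.98.
quinoa only: max(13/4, 1350/206) = 6.553 servings → $8.19.
broccoli + quinoa with both tight: 3.045 servings and 0.9664 servings → $4.71.
The minimum over all feasible corners is $4.71.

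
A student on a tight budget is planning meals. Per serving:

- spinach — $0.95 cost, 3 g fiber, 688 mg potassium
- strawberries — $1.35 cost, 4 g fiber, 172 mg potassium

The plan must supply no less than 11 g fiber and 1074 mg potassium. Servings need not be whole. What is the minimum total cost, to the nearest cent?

$3.48

A basic optimal solution has at most two foods positive. Try each food alone and each pair with both targets met exactly.
spinach only: max(11/3, 1074/688) = 3.667 servings → $3.48.
strawberries only: max(11/4, 1074/172) = 6.244 servings → $8.43.
spinach + strawberries with both tight: 1.075 servings and 1.944 servings → $3.65.
So the least-cost plan costs $3.48.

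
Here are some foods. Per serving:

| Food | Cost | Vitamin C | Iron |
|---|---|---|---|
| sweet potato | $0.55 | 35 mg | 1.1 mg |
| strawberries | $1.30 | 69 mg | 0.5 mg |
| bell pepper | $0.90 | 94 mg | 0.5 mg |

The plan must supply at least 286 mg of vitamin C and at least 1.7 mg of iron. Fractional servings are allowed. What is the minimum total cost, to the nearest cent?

This is a tiny linear program; its minimum lies at a vertex of the feasible set. List the vertices and price them.
sweet potato only: max(286/35, 1.7/1.1) = 8.171 servings → $4.49.
strawberries only: max(286/69, 1.7/0.5) = 4.145 servings → $5.39.
bell pepper only: max(286/94, 1.7/0.5) = 3.4 servings → $3.06.
sweet potato + strawberries: the both-tight solution has a negative serving — not a feasible corner.
sweet potato + bell pepper with both tight: 0.1956 servings and 2.97 servings → $2.78.
strawberries + bell pepper with both tight: 1.344 servings and 2.056 servings → $3.60.
The minimum over all feasible corners is $2.78.

$2.78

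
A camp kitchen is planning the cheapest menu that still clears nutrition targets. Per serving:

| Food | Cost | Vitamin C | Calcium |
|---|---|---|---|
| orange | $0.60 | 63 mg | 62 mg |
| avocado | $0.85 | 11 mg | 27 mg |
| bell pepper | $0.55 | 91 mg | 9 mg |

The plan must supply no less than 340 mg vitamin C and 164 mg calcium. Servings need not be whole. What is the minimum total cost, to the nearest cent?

$2.57

orange only: max(340/63, 164/62) = 5.397 servings → $3.24.
avocado only: max(340/11, 164/27) = 30.91 servings → $26.27.
bell pepper only: max(340/91, 164/9) = 18.22 servings → $10.02.
orange + avocado: intersection lies outside the first quadrant.
orange + bell pepper with both tight: 2.338 servings and 2.118 servings → $2.57.
avocado + bell pepper with both tight: 5.031 servings and 3.128 servings → $6.00.
So the least-cost plan costs $2.57.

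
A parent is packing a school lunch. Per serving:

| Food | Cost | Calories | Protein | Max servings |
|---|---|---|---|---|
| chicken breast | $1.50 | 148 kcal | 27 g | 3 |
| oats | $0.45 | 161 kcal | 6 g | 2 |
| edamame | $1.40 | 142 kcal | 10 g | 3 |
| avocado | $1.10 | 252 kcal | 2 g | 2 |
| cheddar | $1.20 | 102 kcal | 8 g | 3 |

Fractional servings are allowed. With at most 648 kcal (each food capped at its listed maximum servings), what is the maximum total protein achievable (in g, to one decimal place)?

Protein per kcal: chicken breast 0.1824, cheddar 0.07843, edamame 0.07042, oats 0.03727, avocado 0.007937.
Take 3 servings of chicken breast: uses 444 kcal, +81.0 g protein (running total 81.0 g).
Take 2 servings of cheddar: uses 204 kcal, +16.0 g protein (running total 97.0 g).
Filling greedily by protein-per-kcal is optimal for one linear limit, giving 97.0 g.

97.0 g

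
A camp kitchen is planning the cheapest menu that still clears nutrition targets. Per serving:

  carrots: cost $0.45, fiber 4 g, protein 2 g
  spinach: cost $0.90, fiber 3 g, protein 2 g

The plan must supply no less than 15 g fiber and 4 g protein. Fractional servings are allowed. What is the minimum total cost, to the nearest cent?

An LP optimum is at a vertex; with two nutrient constraints at most two foods are used. Check each candidate.
carrots only: max(15/4, 4/2) = 3.75 servings → $1.69.
spinach only: max(15/3, 4/2) = 5 servings → $4.50.
carrots + spinach: intersection lies outside the first quadrant.
So the least-cost plan costs $1.69.

$1.69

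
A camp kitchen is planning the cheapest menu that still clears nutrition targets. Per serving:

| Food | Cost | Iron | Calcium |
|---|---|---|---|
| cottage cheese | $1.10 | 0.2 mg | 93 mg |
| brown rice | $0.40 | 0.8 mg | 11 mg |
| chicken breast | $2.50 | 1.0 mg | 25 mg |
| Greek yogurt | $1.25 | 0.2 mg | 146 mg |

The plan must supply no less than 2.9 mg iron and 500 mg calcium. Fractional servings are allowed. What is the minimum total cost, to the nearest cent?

Minimising a linear cost over {iron ≥ 2.9, calcium ≥ 500, servings ≥ 0} — the optimum is at a vertex, using one or two foods.
cottage cheese only: max(2.9/0.2, 500/93) = 14.5 servings → $15.95.
brown rice only: max(2.9/0.8, 500/11) = 45.45 servings → $18.18.
chicken breast only: max(2.9/1.0, 500/25) = 20 servings → $50.00.
Greek yogurt only: max(2.9/0.2, 500/146) = 14.5 servings → $18.12.
cottage cheese + brown rice with both tight: 5.098 servings and 2.35 servings → $6.55.
cottage cheese + chicken breast with both tight: 4.858 servings and 1.928 servings → $10.16.
cottage cheese + Greek yogurt: the both-tight solution has a negative serving — not a feasible corner.
brown rice + chicken breast: the both-tight solution has a negative serving — not a feasible corner.
brown rice + Greek yogurt with both tight: 2.822 servings and 3.212 servings → $5.14.
chicken breast + Greek yogurt with both tight: 2.294 servings and 3.032 servings → $9.52.
Cheapest feasible corner: $5.14.

$5.14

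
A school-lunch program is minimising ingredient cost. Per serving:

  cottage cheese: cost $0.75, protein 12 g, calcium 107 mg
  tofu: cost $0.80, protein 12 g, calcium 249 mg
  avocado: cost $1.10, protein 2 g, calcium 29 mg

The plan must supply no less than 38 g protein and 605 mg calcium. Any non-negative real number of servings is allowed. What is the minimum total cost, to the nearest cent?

$2.47

Minimising a linear cost over {protein ≥ 38, calcium ≥ 605, servings ≥ 0} — the optimum is at a vertex, using one or two foods.
cottage cheese only: max(38/12, 605/107) = 5.654 servings → $4.24.
tofu only: max(38/12, 605/249) = 3.167 servings → $2.53.
avocado only: max(38/2, 605/29) = 20.86 servings → $22.95.
cottage cheese + tofu with both tight: 1.292 servings and 1.874 servings → $2.47.
cottage cheese + avocado with both targets exact would need a negative amount; discard.
tofu + avocado with both tight: 0.72 servings and 14.68 servings → $16.72.
Cheapest feasible corner: $2.47.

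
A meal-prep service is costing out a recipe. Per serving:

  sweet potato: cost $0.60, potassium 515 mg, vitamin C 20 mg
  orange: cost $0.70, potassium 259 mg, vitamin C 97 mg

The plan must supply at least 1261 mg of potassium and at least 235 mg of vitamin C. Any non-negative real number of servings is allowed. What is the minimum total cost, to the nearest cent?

$2.32

Two binding constraints pin down two serving amounts, so the optimal mix uses at most two foods. The candidates are each food alone (scaled to the tighter of potassium/vitamin C) and each pair with both constraints tight.
sweet potato only: max(1261/515, 235/20) = 11.75 servings → $7.05.
orange only: max(1261/259, 235/97) = 4.869 servings → $3.41.
sweet potato + orange with both tight: 1.372 servings and 2.14 servings → $2.32.
The minimum over all feasible corners is $2.32.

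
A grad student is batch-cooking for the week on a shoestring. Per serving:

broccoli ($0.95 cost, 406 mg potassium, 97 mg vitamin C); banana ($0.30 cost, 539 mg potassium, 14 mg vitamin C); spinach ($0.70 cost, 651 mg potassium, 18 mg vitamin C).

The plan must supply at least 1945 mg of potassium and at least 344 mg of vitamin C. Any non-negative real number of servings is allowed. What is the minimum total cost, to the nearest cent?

$3.54

broccoli only: max(1945/406, 344/97) = 4.791 servings → $4.55.
banana only: max(1945/539, 344/14) = 24.57 servings → $7.37.
spinach only: max(1945/651, 344/18) = 19.11 servings → $13.38.
broccoli + banana with both tight: 3.395 servings and 1.052 servings → $3.54.
broccoli + spinach with both tight: 3.384 servings and 0.8775 servings → $3.83.
banana + spinach: intersection lies outside the first quadrant.
So the least-cost plan costs $3.54.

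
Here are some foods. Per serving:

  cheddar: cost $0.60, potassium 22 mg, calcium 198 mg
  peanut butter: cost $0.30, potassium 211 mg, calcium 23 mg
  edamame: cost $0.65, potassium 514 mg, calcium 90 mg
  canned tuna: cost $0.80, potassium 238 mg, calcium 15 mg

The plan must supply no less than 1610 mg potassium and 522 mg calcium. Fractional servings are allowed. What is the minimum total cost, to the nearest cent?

$2.74

Check every corner: each single food scaled to meet both minima, and each pair solved so both constraints bind.
cheddar only: max(1610/22, 522/198) = 73.18 servings → $43.91.
peanut butter only: max(1610/211, 522/23) = 22.7 servings → $6.81.
edamame only: max(1610/514, 522/90) = 5.8 servings → $3.77.
canned tuna only: max(1610/238, 522/15) = 34.8 servings → $27.84.
cheddar + peanut butter with both tight: 1.771 servings and 7.446 servings → $3.30.
cheddar + edamame with both tight: 1.237 servings and 3.079 servings → $2.74.
cheddar + canned tuna with both tight: 2.139 servings and 6.567 servings → $6.54.
peanut butter + edamame: intersection lies outside the first quadrant.
peanut butter + canned tuna with both targets exact would need a negative amount; discard.
edamame + canned tuna: the both-tight solution has a negative serving — not a feasible corner.
Cheapest feasible corner: $2.74.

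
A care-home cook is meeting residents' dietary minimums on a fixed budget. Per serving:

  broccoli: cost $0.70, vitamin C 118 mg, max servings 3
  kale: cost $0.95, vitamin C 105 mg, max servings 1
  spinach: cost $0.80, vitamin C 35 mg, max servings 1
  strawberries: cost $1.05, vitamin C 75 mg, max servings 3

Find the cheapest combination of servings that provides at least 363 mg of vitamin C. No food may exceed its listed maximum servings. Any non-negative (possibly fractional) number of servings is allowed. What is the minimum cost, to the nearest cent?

Cost per mg of vitamin C: broccoli $0.0059, kale $0.0090, strawberries $0.0140, spinach $0.0229.
Take 3 servings of broccoli: +354.0 mg vitamin C for $2.10 (total $2.10, still need 9.0 mg).
Take 0.08571 servings of kale: +9.0 mg vitamin C for $0.08 (total $2.18, still need 0.0 mg).
Filling from the cheapest source first is optimal under one linear minimum: $2.18.

$2.18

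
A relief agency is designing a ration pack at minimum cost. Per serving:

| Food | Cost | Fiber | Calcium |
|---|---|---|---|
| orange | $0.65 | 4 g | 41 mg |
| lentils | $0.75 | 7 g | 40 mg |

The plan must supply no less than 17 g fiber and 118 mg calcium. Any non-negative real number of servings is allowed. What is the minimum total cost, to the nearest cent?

For a min-cost LP with two ≥-constraints, a basic feasible solution has at most two positive variables.
orange only: max(17/4, 118/41) = 4.25 servings → $2.76.
lentils only: max(17/7, 118/40) = 2.95 servings → $2.21.
orange + lentils with both tight: 1.15 servings and 1.772 servings → $2.08.
The minimum over all feasible corners is $2.08.

$2.08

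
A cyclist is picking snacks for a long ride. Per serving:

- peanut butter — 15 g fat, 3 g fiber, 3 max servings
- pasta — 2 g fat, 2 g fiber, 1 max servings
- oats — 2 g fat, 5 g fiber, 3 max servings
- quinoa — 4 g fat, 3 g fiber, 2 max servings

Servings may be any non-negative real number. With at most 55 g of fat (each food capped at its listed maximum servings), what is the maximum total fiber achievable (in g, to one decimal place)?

Fiber per g fat: oats 2.5, pasta 1, quinoa 0.75, peanut butter 0.2.
Take 3 servings of oats: uses 6 g fat, +15.0 g fiber (running total 15.0 g).
Take 1 serving of pasta: uses 2 g fat, +2.0 g fiber (running total 17.0 g).
Take 2 servings of quinoa: uses 8 g fat, +6.0 g fiber (running total 23.0 g).
Take 2.6 servings of peanut butter: uses 39 g fat, +7.8 g fiber (running total 30.8 g).
Greedy by best ratio exhausts the fat allowance optimally: 30.8 g.

30.8 g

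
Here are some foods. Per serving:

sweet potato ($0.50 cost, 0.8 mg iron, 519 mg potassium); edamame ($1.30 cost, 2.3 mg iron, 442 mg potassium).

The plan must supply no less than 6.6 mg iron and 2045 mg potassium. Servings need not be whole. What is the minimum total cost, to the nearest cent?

$3.83

sweet potato only: max(6.6/0.8, 2045/519) = 8.25 servings → $4.12.
edamame only: max(6.6/2.3, 2045/442) = 4.627 servings → $6.01.
sweet potato + edamame with both tight: 2.126 servings and 2.13 servings → $3.83.
Cheapest feasible corner: $3.83.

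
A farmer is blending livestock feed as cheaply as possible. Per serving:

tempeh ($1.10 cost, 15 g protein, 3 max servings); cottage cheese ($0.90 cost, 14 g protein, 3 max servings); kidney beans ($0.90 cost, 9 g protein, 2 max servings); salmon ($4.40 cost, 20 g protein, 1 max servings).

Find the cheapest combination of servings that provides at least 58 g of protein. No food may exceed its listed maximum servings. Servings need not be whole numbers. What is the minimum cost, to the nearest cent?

$3.87

Cost per g of protein: cottage cheese $0.0643, tempeh $0.0733, kidney beans $0.1000, salmon $0.2200.
Take 3 servings of cottage cheese: +42.0 g protein for $2.70 (total $2.70, still need 16.0 g).
Take 1.067 servings of tempeh: +16.0 g protein for $1.17 (total $3.87, still need 0.0 g).
Filling from the cheapest source first is optimal under one linear minimum: $3.87.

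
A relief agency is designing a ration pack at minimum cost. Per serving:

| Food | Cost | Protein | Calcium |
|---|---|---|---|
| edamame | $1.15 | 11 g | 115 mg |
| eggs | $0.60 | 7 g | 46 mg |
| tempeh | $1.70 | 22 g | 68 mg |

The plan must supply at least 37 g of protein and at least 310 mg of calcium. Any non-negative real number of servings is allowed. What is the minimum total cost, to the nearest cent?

$3.50

Compare the cost at each extreme point of the feasible region.
edamame only: max(37/11, 310/115) = 3.364 servings → $3.87.
eggs only: max(37/7, 310/46) = 6.739 servings → $4.04.
tempeh only: max(37/22, 310/68) = 4.559 servings → $7.75.
edamame + eggs with both tight: 1.565 servings and 2.826 servings → $3.50.
edamame + tempeh with both tight: 2.415 servings and 0.4742 servings → $3.58.
eggs + tempeh with both targets exact would need a negative amount; discard.
Cheapest feasible corner: $3.50.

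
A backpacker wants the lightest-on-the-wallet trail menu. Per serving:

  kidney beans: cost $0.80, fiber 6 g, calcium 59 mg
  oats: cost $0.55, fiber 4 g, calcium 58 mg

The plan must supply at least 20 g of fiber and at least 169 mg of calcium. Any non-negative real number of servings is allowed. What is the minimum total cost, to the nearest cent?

Check every corner: each single food scaled to meet both minima, and each pair solved so both constraints bind.
kidney beans only: max(20/6, 169/59) = 3.333 servings → $2.67.
oats only: max(20/4, 169/58) = 5 servings → $2.75.
kidney beans + oats: intersection lies outside the first quadrant.
So the least-cost plan costs $2.67.

$2.67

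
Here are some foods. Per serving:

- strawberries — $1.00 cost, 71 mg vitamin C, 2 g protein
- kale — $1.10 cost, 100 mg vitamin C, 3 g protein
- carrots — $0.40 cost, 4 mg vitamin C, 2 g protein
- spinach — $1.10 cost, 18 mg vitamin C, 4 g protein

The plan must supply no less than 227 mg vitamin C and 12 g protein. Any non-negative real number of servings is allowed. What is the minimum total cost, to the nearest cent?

Check every corner: each single food scaled to meet both minima, and each pair solved so both constraints bind.
strawberries only: max(227/71, 12/2) = 6 servings → $6.00.
kale only: max(227/100, 12/3) = 4 servings → $4.40.
carrots only: max(227/4, 12/2) = 56.75 servings → $22.70.
spinach only: max(227/18, 12/4) = 12.61 servings → $13.87.
strawberries + kale: the both-tight solution has a negative serving — not a feasible corner.
strawberries + carrots with both tight: 3.03 servings and 2.97 servings → $4.22.
strawberries + spinach with both tight: 2.79 servings and 1.605 servings → $4.56.
kale + carrots with both tight: 2.16 servings and 2.761 servings → $3.48.
kale + spinach with both tight: 2 servings and 1.5 servings → $3.85.
carrots + spinach: intersection lies outside the first quadrant.
The minimum over all feasible corners is $3.48.

$3.48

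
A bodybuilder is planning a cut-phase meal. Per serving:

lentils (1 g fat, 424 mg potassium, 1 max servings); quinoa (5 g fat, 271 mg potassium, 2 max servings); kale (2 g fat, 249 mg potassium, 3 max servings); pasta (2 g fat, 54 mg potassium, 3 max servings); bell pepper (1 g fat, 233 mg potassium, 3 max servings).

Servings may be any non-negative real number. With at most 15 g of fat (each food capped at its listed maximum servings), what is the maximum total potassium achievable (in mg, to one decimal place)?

2141.0 mg

Potassium per g fat: lentils 424, bell pepper 233, kale 124.5, quinoa 54.2, pasta 27.
Take 1 serving of lentils: uses 1 g fat, +424.0 mg potassium (running total 424.0 mg).
Take 3 servings of bell pepper: uses 3 g fat, +699.0 mg potassium (running total 1123.0 mg).
Take 3 servings of kale: uses 6 g fat, +747.0 mg potassium (running total 1870.0 mg).
Take 1 serving of quinoa: uses 5 g fat, +271.0 mg potassium (running total 2141.0 mg).
Filling greedily by potassium-per-g fat is optimal for one linear limit, giving 2141.0 mg.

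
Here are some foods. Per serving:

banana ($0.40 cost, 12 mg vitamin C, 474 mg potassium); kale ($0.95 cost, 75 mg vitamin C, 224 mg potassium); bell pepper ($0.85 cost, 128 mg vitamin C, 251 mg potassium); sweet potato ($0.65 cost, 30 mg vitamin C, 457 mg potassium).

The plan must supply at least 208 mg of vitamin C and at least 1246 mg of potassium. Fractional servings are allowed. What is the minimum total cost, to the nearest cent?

$1.98

A basic optimal solution has at most two foods positive. Try each food alone and each pair with both targets met exactly.
banana only: max(208/12, 1246/474) = 17.33 servings → $6.93.
kale only: max(208/75, 1246/224) = 5.562 servings → $5.28.
bell pepper only: max(208/128, 1246/251) = 4.964 servings → $4.22.
sweet potato only: max(208/30, 1246/457) = 6.933 servings → $4.51.
banana + kale with both tight: 1.426 servings and 2.545 servings → $2.99.
banana + bell pepper with both tight: 1.861 servings and 1.451 servings → $1.98.
banana + sweet potato: the both-tight solution has a negative serving — not a feasible corner.
kale + bell pepper with both targets exact would need a negative amount; discard.
kale + sweet potato with both tight: 2.093 servings and 1.701 servings → $3.09.
bell pepper + sweet potato with both tight: 1.132 servings and 2.105 servings → $2.33.
So the least-cost plan costs $1.98.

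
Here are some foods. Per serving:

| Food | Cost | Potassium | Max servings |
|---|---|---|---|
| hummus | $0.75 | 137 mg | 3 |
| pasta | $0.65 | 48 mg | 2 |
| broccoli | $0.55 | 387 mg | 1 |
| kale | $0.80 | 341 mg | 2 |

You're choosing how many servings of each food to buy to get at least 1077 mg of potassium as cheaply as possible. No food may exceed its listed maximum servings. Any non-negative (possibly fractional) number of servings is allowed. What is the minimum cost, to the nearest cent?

Cost per mg of potassium: broccoli $0.0014, kale $0.0023, hummus $0.0055, pasta $0.0135.
Take 1 serving of broccoli: +387.0 mg potassium for $0.55 (total $0.55, still need 690.0 mg).
Take 2 servings of kale: +682.0 mg potassium for $1.60 (total $2.15, still need 8.0 mg).
Take 0.05839 servings of hummus: +8.0 mg potassium for $0.04 (total $2.19, still need 0.0 mg).
Filling from the cheapest source first is optimal under one linear minimum: $2.19.

$2.19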